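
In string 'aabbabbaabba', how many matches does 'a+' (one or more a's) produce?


Pattern 'a+' matches one or more consecutive a's.
String: 'aabbabbaabba'
Scanning for runs of a:
  Match 1: 'aa' (length 2)
  Match 2: 'a' (length 1)
  Match 3: 'aa' (length 2)
  Match 4: 'a' (length 1)
Total matches: 4

4


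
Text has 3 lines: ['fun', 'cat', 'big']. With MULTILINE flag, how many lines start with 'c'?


With MULTILINE flag, ^ matches the start of each line.
Lines: ['fun', 'cat', 'big']
Checking which lines start with 'c':
  Line 1: 'fun' -> no
  Line 2: 'cat' -> MATCH
  Line 3: 'big' -> no
Matching lines: ['cat']
Count: 1

1


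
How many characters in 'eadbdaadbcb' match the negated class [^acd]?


Negated class [^acd] matches any char NOT in {a, c, d}
Scanning 'eadbdaadbcb':
  pos 0: 'e' -> MATCH
  pos 1: 'a' -> no (excluded)
  pos 2: 'd' -> no (excluded)
  pos 3: 'b' -> MATCH
  pos 4: 'd' -> no (excluded)
  pos 5: 'a' -> no (excluded)
  pos 6: 'a' -> no (excluded)
  pos 7: 'd' -> no (excluded)
  pos 8: 'b' -> MATCH
  pos 9: 'c' -> no (excluded)
  pos 10: 'b' -> MATCH
Total matches: 4

4


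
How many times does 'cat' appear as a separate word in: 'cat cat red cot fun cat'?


Scanning each word for exact match 'cat':
  Word 1: 'cat' -> MATCH
  Word 2: 'cat' -> MATCH
  Word 3: 'red' -> no
  Word 4: 'cot' -> no
  Word 5: 'fun' -> no
  Word 6: 'cat' -> MATCH
Total matches: 3

3


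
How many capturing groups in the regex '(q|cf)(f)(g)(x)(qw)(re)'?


To count capturing groups, count each '(' that starts a group.
Pattern: '(q|cf)(f)(g)(x)(qw)(re)'
Walking through the pattern:
  Position 0: '(' -> group #1
  Position 6: '(' -> group #2
  Position 9: '(' -> group #3
  Position 12: '(' -> group #4
  Position 15: '(' -> group #5
  Position 19: '(' -> group #6
Total capturing groups: 6

6


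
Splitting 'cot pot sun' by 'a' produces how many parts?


Splitting by 'a' breaks the string at each occurrence of the separator.
Text: 'cot pot sun'
Parts after split:
  Part 1: 'cot pot sun'
Total parts: 1

1


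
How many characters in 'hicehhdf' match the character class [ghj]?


Character class [ghj] matches any of: {g, h, j}
Scanning string 'hicehhdf' character by character:
  pos 0: 'h' -> MATCH
  pos 1: 'i' -> no
  pos 2: 'c' -> no
  pos 3: 'e' -> no
  pos 4: 'h' -> MATCH
  pos 5: 'h' -> MATCH
  pos 6: 'd' -> no
  pos 7: 'f' -> no
Total matches: 3

3


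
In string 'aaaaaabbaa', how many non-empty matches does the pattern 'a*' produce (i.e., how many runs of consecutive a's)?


Pattern 'a*' matches zero or more a's. We want non-empty runs of consecutive a's.
String: 'aaaaaabbaa'
Walking through the string to find runs of a's:
  Run 1: positions 0-5 -> 'aaaaaa'
  Run 2: positions 8-9 -> 'aa'
Non-empty runs found: ['aaaaaa', 'aa']
Count: 2

2


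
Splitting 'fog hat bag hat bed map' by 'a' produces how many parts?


Splitting by 'a' breaks the string at each occurrence of the separator.
Text: 'fog hat bag hat bed map'
Parts after split:
  Part 1: 'fog h'
  Part 2: 't b'
  Part 3: 'g h'
  Part 4: 't bed m'
  Part 5: 'p'
Total parts: 5

5


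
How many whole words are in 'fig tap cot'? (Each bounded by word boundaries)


Word boundaries (\b) mark the start/end of each word.
Text: 'fig tap cot'
Splitting by whitespace:
  Word 1: 'fig'
  Word 2: 'tap'
  Word 3: 'cot'
Total whole words: 3

3


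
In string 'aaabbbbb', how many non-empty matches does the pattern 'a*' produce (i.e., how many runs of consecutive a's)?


Pattern 'a*' matches zero or more a's. We want non-empty runs of consecutive a's.
String: 'aaabbbbb'
Walking through the string to find runs of a's:
  Run 1: positions 0-2 -> 'aaa'
Non-empty runs found: ['aaa']
Count: 1

1


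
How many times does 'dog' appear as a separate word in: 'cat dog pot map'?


Scanning each word for exact match 'dog':
  Word 1: 'cat' -> no
  Word 2: 'dog' -> MATCH
  Word 3: 'pot' -> no
  Word 4: 'map' -> no
Total matches: 1

1


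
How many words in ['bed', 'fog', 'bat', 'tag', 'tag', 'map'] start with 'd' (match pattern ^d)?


Pattern ^d anchors to start of word. Check which words begin with 'd':
  'bed' -> no
  'fog' -> no
  'bat' -> no
  'tag' -> no
  'tag' -> no
  'map' -> no
Matching words: []
Count: 0

0


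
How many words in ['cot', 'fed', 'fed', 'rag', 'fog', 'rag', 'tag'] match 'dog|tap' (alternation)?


Alternation 'dog|tap' matches either 'dog' or 'tap'.
Checking each word:
  'cot' -> no
  'fed' -> no
  'fed' -> no
  'rag' -> no
  'fog' -> no
  'rag' -> no
  'tag' -> no
Matches: []
Count: 0

0


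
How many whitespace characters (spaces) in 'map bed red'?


\s matches whitespace characters (spaces, tabs, etc.).
Text: 'map bed red'
This text has 3 words separated by spaces.
Number of spaces = number of words - 1 = 3 - 1 = 2

2


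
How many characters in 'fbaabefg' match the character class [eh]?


Character class [eh] matches any of: {e, h}
Scanning string 'fbaabefg' character by character:
  pos 0: 'f' -> no
  pos 1: 'b' -> no
  pos 2: 'a' -> no
  pos 3: 'a' -> no
  pos 4: 'b' -> no
  pos 5: 'e' -> MATCH
  pos 6: 'f' -> no
  pos 7: 'g' -> no
Total matches: 1

1


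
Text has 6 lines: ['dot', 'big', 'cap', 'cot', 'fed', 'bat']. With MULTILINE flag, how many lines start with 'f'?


With MULTILINE flag, ^ matches the start of each line.
Lines: ['dot', 'big', 'cap', 'cot', 'fed', 'bat']
Checking which lines start with 'f':
  Line 1: 'dot' -> no
  Line 2: 'big' -> no
  Line 3: 'cap' -> no
  Line 4: 'cot' -> no
  Line 5: 'fed' -> MATCH
  Line 6: 'bat' -> no
Matching lines: ['fed']
Count: 1

1


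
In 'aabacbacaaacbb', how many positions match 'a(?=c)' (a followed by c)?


Lookahead 'a(?=c)' matches 'a' only when followed by 'c'.
String: 'aabacbacaaacbb'
Checking each position where char is 'a':
  pos 0: 'a' -> no (next='a')
  pos 1: 'a' -> no (next='b')
  pos 3: 'a' -> MATCH (next='c')
  pos 6: 'a' -> MATCH (next='c')
  pos 8: 'a' -> no (next='a')
  pos 9: 'a' -> no (next='a')
  pos 10: 'a' -> MATCH (next='c')
Matching positions: [3, 6, 10]
Count: 3

3


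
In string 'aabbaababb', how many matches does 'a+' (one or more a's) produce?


Pattern 'a+' matches one or more consecutive a's.
String: 'aabbaababb'
Scanning for runs of a:
  Match 1: 'aa' (length 2)
  Match 2: 'aa' (length 2)
  Match 3: 'a' (length 1)
Total matches: 3

3


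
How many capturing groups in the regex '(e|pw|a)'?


To count capturing groups, count each '(' that starts a group.
Pattern: '(e|pw|a)'
Walking through the pattern:
  Position 0: '(' -> group #1
Total capturing groups: 1

1


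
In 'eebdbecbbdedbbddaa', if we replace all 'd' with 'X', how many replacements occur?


re.sub('d', 'X', text) replaces every occurrence of 'd' with 'X'.
Text: 'eebdbecbbdedbbddaa'
Scanning for 'd':
  pos 3: 'd' -> replacement #1
  pos 9: 'd' -> replacement #2
  pos 11: 'd' -> replacement #3
  pos 14: 'd' -> replacement #4
  pos 15: 'd' -> replacement #5
Total replacements: 5

5


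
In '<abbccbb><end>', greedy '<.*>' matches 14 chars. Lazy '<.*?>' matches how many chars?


Greedy '<.*>' tries to match as MUCH as possible.
Lazy '<.*?>' tries to match as LITTLE as possible.

String: '<abbccbb><end>'
Greedy '<.*>' starts at first '<' and extends to the LAST '>': '<abbccbb><end>' (14 chars)
Lazy '<.*?>' starts at first '<' and stops at the FIRST '>': '<abbccbb>' (9 chars)

9


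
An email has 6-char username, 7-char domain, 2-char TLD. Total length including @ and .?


An email address has format: username@domain.tld
Username length: 6
'@' character: 1
Domain length: 7
'.' character: 1
TLD length: 2
Total = 6 + 1 + 7 + 1 + 2 = 17

17


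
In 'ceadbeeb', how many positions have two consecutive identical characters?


Looking for consecutive identical characters in 'ceadbeeb':
  pos 0-1: 'c' vs 'e' -> different
  pos 1-2: 'e' vs 'a' -> different
  pos 2-3: 'a' vs 'd' -> different
  pos 3-4: 'd' vs 'b' -> different
  pos 4-5: 'b' vs 'e' -> different
  pos 5-6: 'e' vs 'e' -> MATCH ('ee')
  pos 6-7: 'e' vs 'b' -> different
Consecutive identical pairs: ['ee']
Count: 1

1


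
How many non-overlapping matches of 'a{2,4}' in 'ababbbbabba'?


Pattern 'a{2,4}' matches between 2 and 4 consecutive a's (greedy).
String: 'ababbbbabba'
Finding runs of a's and applying greedy matching:
  Run at pos 0: 'a' (length 1)
  Run at pos 2: 'a' (length 1)
  Run at pos 7: 'a' (length 1)
  Run at pos 10: 'a' (length 1)
Matches: []
Count: 0

0


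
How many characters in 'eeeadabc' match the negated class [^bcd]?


Negated class [^bcd] matches any char NOT in {b, c, d}
Scanning 'eeeadabc':
  pos 0: 'e' -> MATCH
  pos 1: 'e' -> MATCH
  pos 2: 'e' -> MATCH
  pos 3: 'a' -> MATCH
  pos 4: 'd' -> no (excluded)
  pos 5: 'a' -> MATCH
  pos 6: 'b' -> no (excluded)
  pos 7: 'c' -> no (excluded)
Total matches: 5

5


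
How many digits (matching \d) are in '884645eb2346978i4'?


\d matches any digit 0-9.
Scanning '884645eb2346978i4':
  pos 0: '8' -> DIGIT
  pos 1: '8' -> DIGIT
  pos 2: '4' -> DIGIT
  pos 3: '6' -> DIGIT
  pos 4: '4' -> DIGIT
  pos 5: '5' -> DIGIT
  pos 8: '2' -> DIGIT
  pos 9: '3' -> DIGIT
  pos 10: '4' -> DIGIT
  pos 11: '6' -> DIGIT
  pos 12: '9' -> DIGIT
  pos 13: '7' -> DIGIT
  pos 14: '8' -> DIGIT
  pos 16: '4' -> DIGIT
Digits found: ['8', '8', '4', '6', '4', '5', '2', '3', '4', '6', '9', '7', '8', '4']
Total: 14

14


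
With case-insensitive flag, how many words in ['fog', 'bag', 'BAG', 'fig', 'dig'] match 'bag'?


Case-insensitive matching: compare each word's lowercase form to 'bag'.
  'fog' -> lower='fog' -> no
  'bag' -> lower='bag' -> MATCH
  'BAG' -> lower='bag' -> MATCH
  'fig' -> lower='fig' -> no
  'dig' -> lower='dig' -> no
Matches: ['bag', 'BAG']
Count: 2

2


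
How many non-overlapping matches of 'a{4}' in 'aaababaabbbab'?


Pattern 'a{4}' matches exactly 4 consecutive a's (greedy, non-overlapping).
String: 'aaababaabbbab'
Scanning for runs of a's:
  Run at pos 0: 'aaa' (length 3) -> 0 match(es)
  Run at pos 4: 'a' (length 1) -> 0 match(es)
  Run at pos 6: 'aa' (length 2) -> 0 match(es)
  Run at pos 11: 'a' (length 1) -> 0 match(es)
Matches found: []
Total: 0

0


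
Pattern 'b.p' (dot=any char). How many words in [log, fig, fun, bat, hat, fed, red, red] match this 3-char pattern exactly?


Pattern 'b.p' means: starts with 'b', any single char, ends with 'p'.
Checking each word (must be exactly 3 chars):
  'log' (len=3): no
  'fig' (len=3): no
  'fun' (len=3): no
  'bat' (len=3): no
  'hat' (len=3): no
  'fed' (len=3): no
  'red' (len=3): no
  'red' (len=3): no
Matching words: []
Total: 0

0


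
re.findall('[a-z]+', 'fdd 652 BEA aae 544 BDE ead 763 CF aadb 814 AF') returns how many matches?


Pattern '[a-z]+' finds one or more lowercase letters.
Text: 'fdd 652 BEA aae 544 BDE ead 763 CF aadb 814 AF'
Scanning for matches:
  Match 1: 'fdd'
  Match 2: 'aae'
  Match 3: 'ead'
  Match 4: 'aadb'
Total matches: 4

4


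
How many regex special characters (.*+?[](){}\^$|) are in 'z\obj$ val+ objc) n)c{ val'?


Regex special characters are: . * + ? [ ] ( ) { } \ ^ $ |
Scanning 'z\obj$ val+ objc) n)c{ val':
  pos 1: '\' -> SPECIAL
  pos 5: '$' -> SPECIAL
  pos 10: '+' -> SPECIAL
  pos 16: ')' -> SPECIAL
  pos 19: ')' -> SPECIAL
  pos 21: '{' -> SPECIAL
Special chars found: ['\\', '$', '+', ')', ')', '{']
Total: 6

6


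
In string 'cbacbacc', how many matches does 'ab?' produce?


Pattern 'ab?' matches 'a' optionally followed by 'b'.
String: 'cbacbacc'
Scanning left to right for 'a' then checking next char:
  Match 1: 'a' (a not followed by b)
  Match 2: 'a' (a not followed by b)
Total matches: 2

2


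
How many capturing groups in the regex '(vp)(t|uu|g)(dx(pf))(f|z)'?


To count capturing groups, count each '(' that starts a group.
Pattern: '(vp)(t|uu|g)(dx(pf))(f|z)'
Walking through the pattern:
  Position 0: '(' -> group #1
  Position 4: '(' -> group #2
  Position 12: '(' -> group #3
  Position 15: '(' -> group #4
  Position 20: '(' -> group #5
Total capturing groups: 5

5


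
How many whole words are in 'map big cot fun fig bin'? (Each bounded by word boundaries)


Word boundaries (\b) mark the start/end of each word.
Text: 'map big cot fun fig bin'
Splitting by whitespace:
  Word 1: 'map'
  Word 2: 'big'
  Word 3: 'cot'
  Word 4: 'fun'
  Word 5: 'fig'
  Word 6: 'bin'
Total whole words: 6

6


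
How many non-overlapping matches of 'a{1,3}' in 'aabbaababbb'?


Pattern 'a{1,3}' matches between 1 and 3 consecutive a's (greedy).
String: 'aabbaababbb'
Finding runs of a's and applying greedy matching:
  Run at pos 0: 'aa' (length 2)
  Run at pos 4: 'aa' (length 2)
  Run at pos 7: 'a' (length 1)
Matches: ['aa', 'aa', 'a']
Count: 3

3


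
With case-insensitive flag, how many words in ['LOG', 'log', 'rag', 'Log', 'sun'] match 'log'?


Case-insensitive matching: compare each word's lowercase form to 'log'.
  'LOG' -> lower='log' -> MATCH
  'log' -> lower='log' -> MATCH
  'rag' -> lower='rag' -> no
  'Log' -> lower='log' -> MATCH
  'sun' -> lower='sun' -> no
Matches: ['LOG', 'log', 'Log']
Count: 3

3


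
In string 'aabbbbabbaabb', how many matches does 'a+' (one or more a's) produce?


Pattern 'a+' matches one or more consecutive a's.
String: 'aabbbbabbaabb'
Scanning for runs of a:
  Match 1: 'aa' (length 2)
  Match 2: 'a' (length 1)
  Match 3: 'aa' (length 2)
Total matches: 3

3


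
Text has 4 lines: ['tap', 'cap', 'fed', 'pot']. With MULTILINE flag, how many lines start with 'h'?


With MULTILINE flag, ^ matches the start of each line.
Lines: ['tap', 'cap', 'fed', 'pot']
Checking which lines start with 'h':
  Line 1: 'tap' -> no
  Line 2: 'cap' -> no
  Line 3: 'fed' -> no
  Line 4: 'pot' -> no
Matching lines: []
Count: 0

0


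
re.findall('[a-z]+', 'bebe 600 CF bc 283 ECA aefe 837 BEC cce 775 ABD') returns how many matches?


Pattern '[a-z]+' finds one or more lowercase letters.
Text: 'bebe 600 CF bc 283 ECA aefe 837 BEC cce 775 ABD'
Scanning for matches:
  Match 1: 'bebe'
  Match 2: 'bc'
  Match 3: 'aefe'
  Match 4: 'cce'
Total matches: 4

4


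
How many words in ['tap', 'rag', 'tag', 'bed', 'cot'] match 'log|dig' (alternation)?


Alternation 'log|dig' matches either 'log' or 'dig'.
Checking each word:
  'tap' -> no
  'rag' -> no
  'tag' -> no
  'bed' -> no
  'cot' -> no
Matches: []
Count: 0

0


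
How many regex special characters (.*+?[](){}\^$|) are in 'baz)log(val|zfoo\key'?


Regex special characters are: . * + ? [ ] ( ) { } \ ^ $ |
Scanning 'baz)log(val|zfoo\key':
  pos 3: ')' -> SPECIAL
  pos 7: '(' -> SPECIAL
  pos 11: '|' -> SPECIAL
  pos 16: '\' -> SPECIAL
Special chars found: [')', '(', '|', '\\']
Total: 4

4


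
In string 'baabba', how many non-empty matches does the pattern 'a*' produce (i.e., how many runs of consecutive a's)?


Pattern 'a*' matches zero or more a's. We want non-empty runs of consecutive a's.
String: 'baabba'
Walking through the string to find runs of a's:
  Run 1: positions 1-2 -> 'aa'
  Run 2: positions 5-5 -> 'a'
Non-empty runs found: ['aa', 'a']
Count: 2

2


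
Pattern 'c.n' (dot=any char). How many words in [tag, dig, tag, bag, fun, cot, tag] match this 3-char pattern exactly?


Pattern 'c.n' means: starts with 'c', any single char, ends with 'n'.
Checking each word (must be exactly 3 chars):
  'tag' (len=3): no
  'dig' (len=3): no
  'tag' (len=3): no
  'bag' (len=3): no
  'fun' (len=3): no
  'cot' (len=3): no
  'tag' (len=3): no
Matching words: []
Total: 0

0


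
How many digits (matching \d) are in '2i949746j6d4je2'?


\d matches any digit 0-9.
Scanning '2i949746j6d4je2':
  pos 0: '2' -> DIGIT
  pos 2: '9' -> DIGIT
  pos 3: '4' -> DIGIT
  pos 4: '9' -> DIGIT
  pos 5: '7' -> DIGIT
  pos 6: '4' -> DIGIT
  pos 7: '6' -> DIGIT
  pos 9: '6' -> DIGIT
  pos 11: '4' -> DIGIT
  pos 14: '2' -> DIGIT
Digits found: ['2', '9', '4', '9', '7', '4', '6', '6', '4', '2']
Total: 10

10


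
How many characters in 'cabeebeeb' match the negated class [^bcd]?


Negated class [^bcd] matches any char NOT in {b, c, d}
Scanning 'cabeebeeb':
  pos 0: 'c' -> no (excluded)
  pos 1: 'a' -> MATCH
  pos 2: 'b' -> no (excluded)
  pos 3: 'e' -> MATCH
  pos 4: 'e' -> MATCH
  pos 5: 'b' -> no (excluded)
  pos 6: 'e' -> MATCH
  pos 7: 'e' -> MATCH
  pos 8: 'b' -> no (excluded)
Total matches: 5

5


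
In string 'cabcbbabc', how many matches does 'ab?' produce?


Pattern 'ab?' matches 'a' optionally followed by 'b'.
String: 'cabcbbabc'
Scanning left to right for 'a' then checking next char:
  Match 1: 'ab' (a followed by b)
  Match 2: 'ab' (a followed by b)
Total matches: 2

2


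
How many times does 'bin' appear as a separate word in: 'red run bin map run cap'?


Scanning each word for exact match 'bin':
  Word 1: 'red' -> no
  Word 2: 'run' -> no
  Word 3: 'bin' -> MATCH
  Word 4: 'map' -> no
  Word 5: 'run' -> no
  Word 6: 'cap' -> no
Total matches: 1

1


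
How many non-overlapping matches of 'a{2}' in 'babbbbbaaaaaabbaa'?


Pattern 'a{2}' matches exactly 2 consecutive a's (greedy, non-overlapping).
String: 'babbbbbaaaaaabbaa'
Scanning for runs of a's:
  Run at pos 1: 'a' (length 1) -> 0 match(es)
  Run at pos 7: 'aaaaaa' (length 6) -> 3 match(es)
  Run at pos 15: 'aa' (length 2) -> 1 match(es)
Matches found: ['aa', 'aa', 'aa', 'aa']
Total: 4

4


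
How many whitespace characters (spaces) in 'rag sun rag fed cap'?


\s matches whitespace characters (spaces, tabs, etc.).
Text: 'rag sun rag fed cap'
This text has 5 words separated by spaces.
Number of spaces = number of words - 1 = 5 - 1 = 4

4


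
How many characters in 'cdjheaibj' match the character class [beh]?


Character class [beh] matches any of: {b, e, h}
Scanning string 'cdjheaibj' character by character:
  pos 0: 'c' -> no
  pos 1: 'd' -> no
  pos 2: 'j' -> no
  pos 3: 'h' -> MATCH
  pos 4: 'e' -> MATCH
  pos 5: 'a' -> no
  pos 6: 'i' -> no
  pos 7: 'b' -> MATCH
  pos 8: 'j' -> no
Total matches: 3

3


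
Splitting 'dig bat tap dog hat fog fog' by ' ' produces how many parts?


Splitting by ' ' breaks the string at each occurrence of the separator.
Text: 'dig bat tap dog hat fog fog'
Parts after split:
  Part 1: 'dig'
  Part 2: 'bat'
  Part 3: 'tap'
  Part 4: 'dog'
  Part 5: 'hat'
  Part 6: 'fog'
  Part 7: 'fog'
Total parts: 7

7


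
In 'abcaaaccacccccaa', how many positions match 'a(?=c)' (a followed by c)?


Lookahead 'a(?=c)' matches 'a' only when followed by 'c'.
String: 'abcaaaccacccccaa'
Checking each position where char is 'a':
  pos 0: 'a' -> no (next='b')
  pos 3: 'a' -> no (next='a')
  pos 4: 'a' -> no (next='a')
  pos 5: 'a' -> MATCH (next='c')
  pos 8: 'a' -> MATCH (next='c')
  pos 14: 'a' -> no (next='a')
Matching positions: [5, 8]
Count: 2

2


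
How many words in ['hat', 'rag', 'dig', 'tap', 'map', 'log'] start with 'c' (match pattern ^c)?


Pattern ^c anchors to start of word. Check which words begin with 'c':
  'hat' -> no
  'rag' -> no
  'dig' -> no
  'tap' -> no
  'map' -> no
  'log' -> no
Matching words: []
Count: 0

0


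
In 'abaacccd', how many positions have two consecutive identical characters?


Looking for consecutive identical characters in 'abaacccd':
  pos 0-1: 'a' vs 'b' -> different
  pos 1-2: 'b' vs 'a' -> different
  pos 2-3: 'a' vs 'a' -> MATCH ('aa')
  pos 3-4: 'a' vs 'c' -> different
  pos 4-5: 'c' vs 'c' -> MATCH ('cc')
  pos 5-6: 'c' vs 'c' -> MATCH ('cc')
  pos 6-7: 'c' vs 'd' -> different
Consecutive identical pairs: ['aa', 'cc', 'cc']
Count: 3

3


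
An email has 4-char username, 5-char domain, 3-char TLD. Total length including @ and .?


An email address has format: username@domain.tld
Username length: 4
'@' character: 1
Domain length: 5
'.' character: 1
TLD length: 3
Total = 4 + 1 + 5 + 1 + 3 = 14

14


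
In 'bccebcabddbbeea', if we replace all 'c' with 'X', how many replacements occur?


re.sub('c', 'X', text) replaces every occurrence of 'c' with 'X'.
Text: 'bccebcabddbbeea'
Scanning for 'c':
  pos 1: 'c' -> replacement #1
  pos 2: 'c' -> replacement #2
  pos 5: 'c' -> replacement #3
Total replacements: 3

3


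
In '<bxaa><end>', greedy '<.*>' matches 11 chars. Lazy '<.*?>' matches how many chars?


Greedy '<.*>' tries to match as MUCH as possible.
Lazy '<.*?>' tries to match as LITTLE as possible.

String: '<bxaa><end>'
Greedy '<.*>' starts at first '<' and extends to the LAST '>': '<bxaa><end>' (11 chars)
Lazy '<.*?>' starts at first '<' and stops at the FIRST '>': '<bxaa>' (6 chars)

6


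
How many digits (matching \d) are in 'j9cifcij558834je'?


\d matches any digit 0-9.
Scanning 'j9cifcij558834je':
  pos 1: '9' -> DIGIT
  pos 8: '5' -> DIGIT
  pos 9: '5' -> DIGIT
  pos 10: '8' -> DIGIT
  pos 11: '8' -> DIGIT
  pos 12: '3' -> DIGIT
  pos 13: '4' -> DIGIT
Digits found: ['9', '5', '5', '8', '8', '3', '4']
Total: 7

7


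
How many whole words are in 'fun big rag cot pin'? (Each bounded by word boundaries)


Word boundaries (\b) mark the start/end of each word.
Text: 'fun big rag cot pin'
Splitting by whitespace:
  Word 1: 'fun'
  Word 2: 'big'
  Word 3: 'rag'
  Word 4: 'cot'
  Word 5: 'pin'
Total whole words: 5

5


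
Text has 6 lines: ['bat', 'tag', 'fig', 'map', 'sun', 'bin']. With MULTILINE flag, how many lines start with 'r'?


With MULTILINE flag, ^ matches the start of each line.
Lines: ['bat', 'tag', 'fig', 'map', 'sun', 'bin']
Checking which lines start with 'r':
  Line 1: 'bat' -> no
  Line 2: 'tag' -> no
  Line 3: 'fig' -> no
  Line 4: 'map' -> no
  Line 5: 'sun' -> no
  Line 6: 'bin' -> no
Matching lines: []
Count: 0

0


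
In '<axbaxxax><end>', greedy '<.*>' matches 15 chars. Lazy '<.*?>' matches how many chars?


Greedy '<.*>' tries to match as MUCH as possible.
Lazy '<.*?>' tries to match as LITTLE as possible.

String: '<axbaxxax><end>'
Greedy '<.*>' starts at first '<' and extends to the LAST '>': '<axbaxxax><end>' (15 chars)
Lazy '<.*?>' starts at first '<' and stops at the FIRST '>': '<axbaxxax>' (10 chars)

10


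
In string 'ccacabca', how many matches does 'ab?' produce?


Pattern 'ab?' matches 'a' optionally followed by 'b'.
String: 'ccacabca'
Scanning left to right for 'a' then checking next char:
  Match 1: 'a' (a not followed by b)
  Match 2: 'ab' (a followed by b)
  Match 3: 'a' (a not followed by b)
Total matches: 3

3


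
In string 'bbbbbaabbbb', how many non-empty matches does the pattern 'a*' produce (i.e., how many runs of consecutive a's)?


Pattern 'a*' matches zero or more a's. We want non-empty runs of consecutive a's.
String: 'bbbbbaabbbb'
Walking through the string to find runs of a's:
  Run 1: positions 5-6 -> 'aa'
Non-empty runs found: ['aa']
Count: 1

1


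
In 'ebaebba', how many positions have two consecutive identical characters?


Looking for consecutive identical characters in 'ebaebba':
  pos 0-1: 'e' vs 'b' -> different
  pos 1-2: 'b' vs 'a' -> different
  pos 2-3: 'a' vs 'e' -> different
  pos 3-4: 'e' vs 'b' -> different
  pos 4-5: 'b' vs 'b' -> MATCH ('bb')
  pos 5-6: 'b' vs 'a' -> different
Consecutive identical pairs: ['bb']
Count: 1

1


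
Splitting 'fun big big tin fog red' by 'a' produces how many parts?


Splitting by 'a' breaks the string at each occurrence of the separator.
Text: 'fun big big tin fog red'
Parts after split:
  Part 1: 'fun big big tin fog red'
Total parts: 1

1


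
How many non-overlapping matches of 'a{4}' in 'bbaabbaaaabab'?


Pattern 'a{4}' matches exactly 4 consecutive a's (greedy, non-overlapping).
String: 'bbaabbaaaabab'
Scanning for runs of a's:
  Run at pos 2: 'aa' (length 2) -> 0 match(es)
  Run at pos 6: 'aaaa' (length 4) -> 1 match(es)
  Run at pos 11: 'a' (length 1) -> 0 match(es)
Matches found: ['aaaa']
Total: 1

1


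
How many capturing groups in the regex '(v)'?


To count capturing groups, count each '(' that starts a group.
Pattern: '(v)'
Walking through the pattern:
  Position 0: '(' -> group #1
Total capturing groups: 1

1


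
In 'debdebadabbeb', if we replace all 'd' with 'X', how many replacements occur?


re.sub('d', 'X', text) replaces every occurrence of 'd' with 'X'.
Text: 'debdebadabbeb'
Scanning for 'd':
  pos 0: 'd' -> replacement #1
  pos 3: 'd' -> replacement #2
  pos 7: 'd' -> replacement #3
Total replacements: 3

3


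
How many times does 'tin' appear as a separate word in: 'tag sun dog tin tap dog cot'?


Scanning each word for exact match 'tin':
  Word 1: 'tag' -> no
  Word 2: 'sun' -> no
  Word 3: 'dog' -> no
  Word 4: 'tin' -> MATCH
  Word 5: 'tap' -> no
  Word 6: 'dog' -> no
  Word 7: 'cot' -> no
Total matches: 1

1


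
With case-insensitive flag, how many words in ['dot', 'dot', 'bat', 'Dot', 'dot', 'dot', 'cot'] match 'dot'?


Case-insensitive matching: compare each word's lowercase form to 'dot'.
  'dot' -> lower='dot' -> MATCH
  'dot' -> lower='dot' -> MATCH
  'bat' -> lower='bat' -> no
  'Dot' -> lower='dot' -> MATCH
  'dot' -> lower='dot' -> MATCH
  'dot' -> lower='dot' -> MATCH
  'cot' -> lower='cot' -> no
Matches: ['dot', 'dot', 'Dot', 'dot', 'dot']
Count: 5

5


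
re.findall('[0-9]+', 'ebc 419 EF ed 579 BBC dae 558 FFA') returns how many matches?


Pattern '[0-9]+' finds one or more digits.
Text: 'ebc 419 EF ed 579 BBC dae 558 FFA'
Scanning for matches:
  Match 1: '419'
  Match 2: '579'
  Match 3: '558'
Total matches: 3

3


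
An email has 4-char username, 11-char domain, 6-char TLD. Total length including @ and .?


An email address has format: username@domain.tld
Username length: 4
'@' character: 1
Domain length: 11
'.' character: 1
TLD length: 6
Total = 4 + 1 + 11 + 1 + 6 = 23

23


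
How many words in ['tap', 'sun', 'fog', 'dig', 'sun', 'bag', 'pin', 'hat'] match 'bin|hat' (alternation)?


Alternation 'bin|hat' matches either 'bin' or 'hat'.
Checking each word:
  'tap' -> no
  'sun' -> no
  'fog' -> no
  'dig' -> no
  'sun' -> no
  'bag' -> no
  'pin' -> no
  'hat' -> MATCH
Matches: ['hat']
Count: 1

1


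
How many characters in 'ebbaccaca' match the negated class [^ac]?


Negated class [^ac] matches any char NOT in {a, c}
Scanning 'ebbaccaca':
  pos 0: 'e' -> MATCH
  pos 1: 'b' -> MATCH
  pos 2: 'b' -> MATCH
  pos 3: 'a' -> no (excluded)
  pos 4: 'c' -> no (excluded)
  pos 5: 'c' -> no (excluded)
  pos 6: 'a' -> no (excluded)
  pos 7: 'c' -> no (excluded)
  pos 8: 'a' -> no (excluded)
Total matches: 3

3


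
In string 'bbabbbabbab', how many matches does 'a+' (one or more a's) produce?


Pattern 'a+' matches one or more consecutive a's.
String: 'bbabbbabbab'
Scanning for runs of a:
  Match 1: 'a' (length 1)
  Match 2: 'a' (length 1)
  Match 3: 'a' (length 1)
Total matches: 3

3


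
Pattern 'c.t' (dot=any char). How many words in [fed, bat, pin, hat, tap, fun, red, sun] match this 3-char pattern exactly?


Pattern 'c.t' means: starts with 'c', any single char, ends with 't'.
Checking each word (must be exactly 3 chars):
  'fed' (len=3): no
  'bat' (len=3): no
  'pin' (len=3): no
  'hat' (len=3): no
  'tap' (len=3): no
  'fun' (len=3): no
  'red' (len=3): no
  'sun' (len=3): no
Matching words: []
Total: 0

0


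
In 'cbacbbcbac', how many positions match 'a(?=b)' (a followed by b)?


Lookahead 'a(?=b)' matches 'a' only when followed by 'b'.
String: 'cbacbbcbac'
Checking each position where char is 'a':
  pos 2: 'a' -> no (next='c')
  pos 8: 'a' -> no (next='c')
Matching positions: []
Count: 0

0


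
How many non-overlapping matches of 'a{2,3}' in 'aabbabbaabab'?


Pattern 'a{2,3}' matches between 2 and 3 consecutive a's (greedy).
String: 'aabbabbaabab'
Finding runs of a's and applying greedy matching:
  Run at pos 0: 'aa' (length 2)
  Run at pos 4: 'a' (length 1)
  Run at pos 7: 'aa' (length 2)
  Run at pos 10: 'a' (length 1)
Matches: ['aa', 'aa']
Count: 2

2


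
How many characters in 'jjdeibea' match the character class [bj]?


Character class [bj] matches any of: {b, j}
Scanning string 'jjdeibea' character by character:
  pos 0: 'j' -> MATCH
  pos 1: 'j' -> MATCH
  pos 2: 'd' -> no
  pos 3: 'e' -> no
  pos 4: 'i' -> no
  pos 5: 'b' -> MATCH
  pos 6: 'e' -> no
  pos 7: 'a' -> no
Total matches: 3

3


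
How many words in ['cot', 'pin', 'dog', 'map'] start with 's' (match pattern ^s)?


Pattern ^s anchors to start of word. Check which words begin with 's':
  'cot' -> no
  'pin' -> no
  'dog' -> no
  'map' -> no
Matching words: []
Count: 0

0


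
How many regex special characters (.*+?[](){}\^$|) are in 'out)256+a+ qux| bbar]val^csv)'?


Regex special characters are: . * + ? [ ] ( ) { } \ ^ $ |
Scanning 'out)256+a+ qux| bbar]val^csv)':
  pos 3: ')' -> SPECIAL
  pos 7: '+' -> SPECIAL
  pos 9: '+' -> SPECIAL
  pos 14: '|' -> SPECIAL
  pos 20: ']' -> SPECIAL
  pos 24: '^' -> SPECIAL
  pos 28: ')' -> SPECIAL
Special chars found: [')', '+', '+', '|', ']', '^', ')']
Total: 7

7


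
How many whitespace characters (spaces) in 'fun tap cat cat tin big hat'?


\s matches whitespace characters (spaces, tabs, etc.).
Text: 'fun tap cat cat tin big hat'
This text has 7 words separated by spaces.
Number of spaces = number of words - 1 = 7 - 1 = 6

6


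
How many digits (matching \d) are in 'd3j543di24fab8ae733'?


\d matches any digit 0-9.
Scanning 'd3j543di24fab8ae733':
  pos 1: '3' -> DIGIT
  pos 3: '5' -> DIGIT
  pos 4: '4' -> DIGIT
  pos 5: '3' -> DIGIT
  pos 8: '2' -> DIGIT
  pos 9: '4' -> DIGIT
  pos 13: '8' -> DIGIT
  pos 16: '7' -> DIGIT
  pos 17: '3' -> DIGIT
  pos 18: '3' -> DIGIT
Digits found: ['3', '5', '4', '3', '2', '4', '8', '7', '3', '3']
Total: 10

10


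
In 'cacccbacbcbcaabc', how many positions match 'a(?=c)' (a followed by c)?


Lookahead 'a(?=c)' matches 'a' only when followed by 'c'.
String: 'cacccbacbcbcaabc'
Checking each position where char is 'a':
  pos 1: 'a' -> MATCH (next='c')
  pos 6: 'a' -> MATCH (next='c')
  pos 12: 'a' -> no (next='a')
  pos 13: 'a' -> no (next='b')
Matching positions: [1, 6]
Count: 2

2


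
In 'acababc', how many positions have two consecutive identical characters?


Looking for consecutive identical characters in 'acababc':
  pos 0-1: 'a' vs 'c' -> different
  pos 1-2: 'c' vs 'a' -> different
  pos 2-3: 'a' vs 'b' -> different
  pos 3-4: 'b' vs 'a' -> different
  pos 4-5: 'a' vs 'b' -> different
  pos 5-6: 'b' vs 'c' -> different
Consecutive identical pairs: []
Count: 0

0


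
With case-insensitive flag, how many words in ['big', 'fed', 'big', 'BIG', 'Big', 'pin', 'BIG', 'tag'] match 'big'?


Case-insensitive matching: compare each word's lowercase form to 'big'.
  'big' -> lower='big' -> MATCH
  'fed' -> lower='fed' -> no
  'big' -> lower='big' -> MATCH
  'BIG' -> lower='big' -> MATCH
  'Big' -> lower='big' -> MATCH
  'pin' -> lower='pin' -> no
  'BIG' -> lower='big' -> MATCH
  'tag' -> lower='tag' -> no
Matches: ['big', 'big', 'BIG', 'Big', 'BIG']
Count: 5

5


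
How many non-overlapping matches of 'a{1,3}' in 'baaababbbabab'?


Pattern 'a{1,3}' matches between 1 and 3 consecutive a's (greedy).
String: 'baaababbbabab'
Finding runs of a's and applying greedy matching:
  Run at pos 1: 'aaa' (length 3)
  Run at pos 5: 'a' (length 1)
  Run at pos 9: 'a' (length 1)
  Run at pos 11: 'a' (length 1)
Matches: ['aaa', 'a', 'a', 'a']
Count: 4

4


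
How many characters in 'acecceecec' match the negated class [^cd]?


Negated class [^cd] matches any char NOT in {c, d}
Scanning 'acecceecec':
  pos 0: 'a' -> MATCH
  pos 1: 'c' -> no (excluded)
  pos 2: 'e' -> MATCH
  pos 3: 'c' -> no (excluded)
  pos 4: 'c' -> no (excluded)
  pos 5: 'e' -> MATCH
  pos 6: 'e' -> MATCH
  pos 7: 'c' -> no (excluded)
  pos 8: 'e' -> MATCH
  pos 9: 'c' -> no (excluded)
Total matches: 5

5


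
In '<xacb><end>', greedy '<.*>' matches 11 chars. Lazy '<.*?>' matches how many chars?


Greedy '<.*>' tries to match as MUCH as possible.
Lazy '<.*?>' tries to match as LITTLE as possible.

String: '<xacb><end>'
Greedy '<.*>' starts at first '<' and extends to the LAST '>': '<xacb><end>' (11 chars)
Lazy '<.*?>' starts at first '<' and stops at the FIRST '>': '<xacb>' (6 chars)

6


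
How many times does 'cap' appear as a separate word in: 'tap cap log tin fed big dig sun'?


Scanning each word for exact match 'cap':
  Word 1: 'tap' -> no
  Word 2: 'cap' -> MATCH
  Word 3: 'log' -> no
  Word 4: 'tin' -> no
  Word 5: 'fed' -> no
  Word 6: 'big' -> no
  Word 7: 'dig' -> no
  Word 8: 'sun' -> no
Total matches: 1

1


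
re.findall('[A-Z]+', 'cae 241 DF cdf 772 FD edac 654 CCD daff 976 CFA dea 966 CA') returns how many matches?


Pattern '[A-Z]+' finds one or more uppercase letters.
Text: 'cae 241 DF cdf 772 FD edac 654 CCD daff 976 CFA dea 966 CA'
Scanning for matches:
  Match 1: 'DF'
  Match 2: 'FD'
  Match 3: 'CCD'
  Match 4: 'CFA'
  Match 5: 'CA'
Total matches: 5

5


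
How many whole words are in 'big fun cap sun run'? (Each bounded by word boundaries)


Word boundaries (\b) mark the start/end of each word.
Text: 'big fun cap sun run'
Splitting by whitespace:
  Word 1: 'big'
  Word 2: 'fun'
  Word 3: 'cap'
  Word 4: 'sun'
  Word 5: 'run'
Total whole words: 5

5


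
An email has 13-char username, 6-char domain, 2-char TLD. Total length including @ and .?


An email address has format: username@domain.tld
Username length: 13
'@' character: 1
Domain length: 6
'.' character: 1
TLD length: 2
Total = 13 + 1 + 6 + 1 + 2 = 23

23


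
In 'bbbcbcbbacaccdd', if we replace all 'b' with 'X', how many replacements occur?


re.sub('b', 'X', text) replaces every occurrence of 'b' with 'X'.
Text: 'bbbcbcbbacaccdd'
Scanning for 'b':
  pos 0: 'b' -> replacement #1
  pos 1: 'b' -> replacement #2
  pos 2: 'b' -> replacement #3
  pos 4: 'b' -> replacement #4
  pos 6: 'b' -> replacement #5
  pos 7: 'b' -> replacement #6
Total replacements: 6

6


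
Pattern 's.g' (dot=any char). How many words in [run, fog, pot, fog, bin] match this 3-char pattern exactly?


Pattern 's.g' means: starts with 's', any single char, ends with 'g'.
Checking each word (must be exactly 3 chars):
  'run' (len=3): no
  'fog' (len=3): no
  'pot' (len=3): no
  'fog' (len=3): no
  'bin' (len=3): no
Matching words: []
Total: 0

0


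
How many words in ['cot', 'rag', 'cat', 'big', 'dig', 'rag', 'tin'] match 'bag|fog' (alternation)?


Alternation 'bag|fog' matches either 'bag' or 'fog'.
Checking each word:
  'cot' -> no
  'rag' -> no
  'cat' -> no
  'big' -> no
  'dig' -> no
  'rag' -> no
  'tin' -> no
Matches: []
Count: 0

0


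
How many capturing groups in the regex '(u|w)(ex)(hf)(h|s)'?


To count capturing groups, count each '(' that starts a group.
Pattern: '(u|w)(ex)(hf)(h|s)'
Walking through the pattern:
  Position 0: '(' -> group #1
  Position 5: '(' -> group #2
  Position 9: '(' -> group #3
  Position 13: '(' -> group #4
Total capturing groups: 4

4


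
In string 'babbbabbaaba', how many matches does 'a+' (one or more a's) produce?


Pattern 'a+' matches one or more consecutive a's.
String: 'babbbabbaaba'
Scanning for runs of a:
  Match 1: 'a' (length 1)
  Match 2: 'a' (length 1)
  Match 3: 'aa' (length 2)
  Match 4: 'a' (length 1)
Total matches: 4

4


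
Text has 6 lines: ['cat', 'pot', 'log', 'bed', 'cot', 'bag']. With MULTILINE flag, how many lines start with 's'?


With MULTILINE flag, ^ matches the start of each line.
Lines: ['cat', 'pot', 'log', 'bed', 'cot', 'bag']
Checking which lines start with 's':
  Line 1: 'cat' -> no
  Line 2: 'pot' -> no
  Line 3: 'log' -> no
  Line 4: 'bed' -> no
  Line 5: 'cot' -> no
  Line 6: 'bag' -> no
Matching lines: []
Count: 0

0


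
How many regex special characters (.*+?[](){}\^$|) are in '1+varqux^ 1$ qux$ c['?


Regex special characters are: . * + ? [ ] ( ) { } \ ^ $ |
Scanning '1+varqux^ 1$ qux$ c[':
  pos 1: '+' -> SPECIAL
  pos 8: '^' -> SPECIAL
  pos 11: '$' -> SPECIAL
  pos 16: '$' -> SPECIAL
  pos 19: '[' -> SPECIAL
Special chars found: ['+', '^', '$', '$', '[']
Total: 5

5


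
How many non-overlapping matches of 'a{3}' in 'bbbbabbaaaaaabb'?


Pattern 'a{3}' matches exactly 3 consecutive a's (greedy, non-overlapping).
String: 'bbbbabbaaaaaabb'
Scanning for runs of a's:
  Run at pos 4: 'a' (length 1) -> 0 match(es)
  Run at pos 7: 'aaaaaa' (length 6) -> 2 match(es)
Matches found: ['aaa', 'aaa']
Total: 2

2


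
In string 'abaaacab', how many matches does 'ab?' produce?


Pattern 'ab?' matches 'a' optionally followed by 'b'.
String: 'abaaacab'
Scanning left to right for 'a' then checking next char:
  Match 1: 'ab' (a followed by b)
  Match 2: 'a' (a not followed by b)
  Match 3: 'a' (a not followed by b)
  Match 4: 'a' (a not followed by b)
  Match 5: 'ab' (a followed by b)
Total matches: 5

5


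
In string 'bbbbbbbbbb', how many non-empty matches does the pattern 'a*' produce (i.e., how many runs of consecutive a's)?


Pattern 'a*' matches zero or more a's. We want non-empty runs of consecutive a's.
String: 'bbbbbbbbbb'
Walking through the string to find runs of a's:
Non-empty runs found: []
Count: 0

0


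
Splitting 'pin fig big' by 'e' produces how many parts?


Splitting by 'e' breaks the string at each occurrence of the separator.
Text: 'pin fig big'
Parts after split:
  Part 1: 'pin fig big'
Total parts: 1

1


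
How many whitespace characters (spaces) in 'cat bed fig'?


\s matches whitespace characters (spaces, tabs, etc.).
Text: 'cat bed fig'
This text has 3 words separated by spaces.
Number of spaces = number of words - 1 = 3 - 1 = 2

2


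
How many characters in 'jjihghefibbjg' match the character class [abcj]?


Character class [abcj] matches any of: {a, b, c, j}
Scanning string 'jjihghefibbjg' character by character:
  pos 0: 'j' -> MATCH
  pos 1: 'j' -> MATCH
  pos 2: 'i' -> no
  pos 3: 'h' -> no
  pos 4: 'g' -> no
  pos 5: 'h' -> no
  pos 6: 'e' -> no
  pos 7: 'f' -> no
  pos 8: 'i' -> no
  pos 9: 'b' -> MATCH
  pos 10: 'b' -> MATCH
  pos 11: 'j' -> MATCH
  pos 12: 'g' -> no
Total matches: 5

5


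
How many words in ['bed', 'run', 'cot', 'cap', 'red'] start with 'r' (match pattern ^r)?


Pattern ^r anchors to start of word. Check which words begin with 'r':
  'bed' -> no
  'run' -> MATCH (starts with 'r')
  'cot' -> no
  'cap' -> no
  'red' -> MATCH (starts with 'r')
Matching words: ['run', 'red']
Count: 2

2


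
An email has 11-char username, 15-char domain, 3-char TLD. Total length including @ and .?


An email address has format: username@domain.tld
Username length: 11
'@' character: 1
Domain length: 15
'.' character: 1
TLD length: 3
Total = 11 + 1 + 15 + 1 + 3 = 31

31


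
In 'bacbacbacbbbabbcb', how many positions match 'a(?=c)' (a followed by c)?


Lookahead 'a(?=c)' matches 'a' only when followed by 'c'.
String: 'bacbacbacbbbabbcb'
Checking each position where char is 'a':
  pos 1: 'a' -> MATCH (next='c')
  pos 4: 'a' -> MATCH (next='c')
  pos 7: 'a' -> MATCH (next='c')
  pos 12: 'a' -> no (next='b')
Matching positions: [1, 4, 7]
Count: 3

3


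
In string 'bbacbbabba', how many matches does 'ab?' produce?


Pattern 'ab?' matches 'a' optionally followed by 'b'.
String: 'bbacbbabba'
Scanning left to right for 'a' then checking next char:
  Match 1: 'a' (a not followed by b)
  Match 2: 'ab' (a followed by b)
  Match 3: 'a' (a not followed by b)
Total matches: 3

3


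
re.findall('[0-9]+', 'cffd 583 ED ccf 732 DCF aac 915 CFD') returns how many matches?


Pattern '[0-9]+' finds one or more digits.
Text: 'cffd 583 ED ccf 732 DCF aac 915 CFD'
Scanning for matches:
  Match 1: '583'
  Match 2: '732'
  Match 3: '915'
Total matches: 3

3


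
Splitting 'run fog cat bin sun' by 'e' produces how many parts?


Splitting by 'e' breaks the string at each occurrence of the separator.
Text: 'run fog cat bin sun'
Parts after split:
  Part 1: 'run fog cat bin sun'
Total parts: 1

1


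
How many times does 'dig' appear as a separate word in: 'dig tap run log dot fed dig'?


Scanning each word for exact match 'dig':
  Word 1: 'dig' -> MATCH
  Word 2: 'tap' -> no
  Word 3: 'run' -> no
  Word 4: 'log' -> no
  Word 5: 'dot' -> no
  Word 6: 'fed' -> no
  Word 7: 'dig' -> MATCH
Total matches: 2

2


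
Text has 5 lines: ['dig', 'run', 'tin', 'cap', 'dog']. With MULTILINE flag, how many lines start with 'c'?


With MULTILINE flag, ^ matches the start of each line.
Lines: ['dig', 'run', 'tin', 'cap', 'dog']
Checking which lines start with 'c':
  Line 1: 'dig' -> no
  Line 2: 'run' -> no
  Line 3: 'tin' -> no
  Line 4: 'cap' -> MATCH
  Line 5: 'dog' -> no
Matching lines: ['cap']
Count: 1

1
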